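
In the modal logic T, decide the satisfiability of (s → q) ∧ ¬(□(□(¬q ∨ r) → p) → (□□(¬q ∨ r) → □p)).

1. (s → q) ∧ ¬(□(□(¬q ∨ r) → p) → (□□(¬q ∨ r) → □p)), u
2. s → q, u
3. ¬(□(□(¬q ∨ r) → p) → (□□(¬q ∨ r) → □p)), u
4. □(□(¬q ∨ r) → p), u
5. ¬(□□(¬q ∨ r) → □p), u
6. □□(¬q ∨ r), u
7. ¬□p, u
8. □(¬q ∨ r) → p, u
9. □(¬q ∨ r), u
10. ¬q ∨ r, u
11. q, u
12. ¬□(¬q ∨ r), u
13. r, u
14. ¬p, v
15. □(¬q ∨ r) → p, v
16. □(¬q ∨ r), v
17. ¬q ∨ r, v
18. ¬□(¬q ∨ r), v
19. r, v
20. ¬(¬q ∨ r), w
21. q, w
22. ¬r, w
23. □(¬q ∨ r) → p, w
24. □(¬q ∨ r), w
25. ¬q ∨ r, w
26. p, w
27. r, w
Accessibility: uRu, uRv, uRw, vRv, wRw
Branch closes: r and ¬r both at w.
(One branch shown.) All branches close.

Unsatisfiable (every branch closes)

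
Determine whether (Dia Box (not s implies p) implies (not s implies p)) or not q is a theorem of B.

Yes, valid

Tableau for the negation not ((Dia Box (not s implies p) implies (not s implies p)) or not q):
1. not ((Dia Box (not s implies p) implies (not s implies p)) or not q), u
2. not (Dia Box (not s implies p) implies (not s implies p)), u
3. q, u
4. Dia Box (not s implies p), u
5. not (not s implies p), u
6. not s, u
7. not p, u
8. Box (not s implies p), v
9. not s implies p, u
10. not s implies p, v
11. p, u
Accessibility: uRu, uRv, vRu, vRv
Branch closes: p and not p both at u.
All branches of the negation close; one closing branch shown above.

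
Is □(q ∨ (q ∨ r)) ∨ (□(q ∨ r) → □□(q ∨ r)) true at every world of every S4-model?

Valid

Tableau for the negation ¬(□(q ∨ (q ∨ r)) ∨ (□(q ∨ r) → □□(q ∨ r))):
1. ¬(□(q ∨ (q ∨ r)) ∨ (□(q ∨ r) → □□(q ∨ r))), 0
2. ¬□(q ∨ (q ∨ r)), 0
3. ¬(□(q ∨ r) → □□(q ∨ r)), 0
4. □(q ∨ r), 0
5. ¬□□(q ∨ r), 0
6. q ∨ r, 0
7. r, 0
8. ¬(q ∨ (q ∨ r)), 1
9. ¬q, 1
10. ¬(q ∨ r), 1
11. ¬r, 1
12. q ∨ r, 1
13. r, 1
Accessibility: 0R0, 0R1, 1R1
Branch closes: r and ¬r both at 1.
All branches of the negation close; one closing branch shown above.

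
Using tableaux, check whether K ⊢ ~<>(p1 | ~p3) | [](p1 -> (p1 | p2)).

Yes, valid

Tableau for the negation ~(~<>(p1 | ~p3) | [](p1 -> (p1 | p2))):
1. ~(~<>(p1 | ~p3) | [](p1 -> (p1 | p2))), 0
2. <>(p1 | ~p3), 0
3. ~[](p1 -> (p1 | p2)), 0
4. p1 | ~p3, 1
5. ~p3, 1
6. ~(p1 -> (p1 | p2)), 2
7. p1, 2
8. ~(p1 | p2), 2
9. ~p1, 2
10. ~p2, 2
Accessibility: 0R1, 0R2
Branch closes: p1 and ~p1 both at 2.
All branches of the negation close; one closing branch shown above.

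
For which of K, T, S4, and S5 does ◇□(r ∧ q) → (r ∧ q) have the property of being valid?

S5

S5-tableau for the negation ¬(◇□(r ∧ q) → (r ∧ q)):
1. ¬(◇□(r ∧ q) → (r ∧ q)), u
2. ◇□(r ∧ q), u
3. ¬(r ∧ q), u
4. ¬q, u
5. □(r ∧ q), v
6. r ∧ q, u
7. r, u
8. q, u
Accessibility: uRu, uRv, vRu, vRv
Branch closes: q and ¬q both at u.
Every branch closes (one shown): valid in S5.
S4-tableau for the negation ¬(◇□(r ∧ q) → (r ∧ q)):
1. ¬(◇□(r ∧ q) → (r ∧ q)), u
2. ◇□(r ∧ q), u
3. ¬(r ∧ q), u
4. ¬q, u
5. □(r ∧ q), v
6. r ∧ q, v
7. r, v
8. q, v
Accessibility: uRu, uRv, vRv
Complete open branch: countermodel on an S4-frame, so not valid in S4, nor in K, T (the same frame is also a K-frame and a T-frame).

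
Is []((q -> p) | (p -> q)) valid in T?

Tableau for the negation ~[]((q -> p) | (p -> q)):
1. ~[]((q -> p) | (p -> q)), w0
2. ~((q -> p) | (p -> q)), w1   [~[]-rule on 1: fresh world w1, w0Rw1]
3. ~(q -> p), w1   [~|-rule on 2]
4. ~(p -> q), w1   [~|-rule on 2]
5. q, w1   [~->-rule on 3]
6. ~p, w1   [~->-rule on 3]
7. p, w1   [~->-rule on 4]
8. ~q, w1   [~->-rule on 4]
Accessibility: w0Rw0, w0Rw1, w1Rw1
Branch closes: p and ~p both at w1.
Every branch of the negation's tableau closes; the branch above is one of them.

Yes, valid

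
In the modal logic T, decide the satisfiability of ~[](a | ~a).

Unsatisfiable (every branch closes)

1. ~[](a | ~a), u
2. ~(a | ~a), v
3. ~a, v
4. a, v
Accessibility: uRu, uRv, vRv
Branch closes: a and ~a both at v.
Every branch closes; the branch above is one of them.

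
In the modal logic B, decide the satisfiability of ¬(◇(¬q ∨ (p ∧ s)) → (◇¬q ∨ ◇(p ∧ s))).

1. ¬(◇(¬q ∨ (p ∧ s)) → (◇¬q ∨ ◇(p ∧ s))), u
2. ◇(¬q ∨ (p ∧ s)), u
3. ¬(◇¬q ∨ ◇(p ∧ s)), u
4. ¬◇¬q, u
5. ¬◇(p ∧ s), u
6. q, u
7. ¬(p ∧ s), u
8. ¬s, u
9. ¬q ∨ (p ∧ s), v
10. q, v
11. ¬(p ∧ s), v
12. p ∧ s, v
13. p, v
14. s, v
15. ¬s, v
Accessibility: uRu, uRv, vRu, vRv
Branch closes: s and ¬s both at v.
(One branch shown.) All branches close.

Unsatisfiable (every branch closes)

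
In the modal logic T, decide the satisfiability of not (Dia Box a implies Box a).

1. not (Dia Box a implies Box a), 0
2. Dia Box a, 0   [neg-implies-rule on 1]
3. not Box a, 0   [neg-implies-rule on 1]
4. Box a, 1   [Dia-rule on 2: fresh world 1, 0R1]
5. a, 1   [Box-rule on 4 via 1R1]
6. not a, 2   [neg-Box-rule on 3: fresh world 2, 0R2]
Accessibility: 0R0, 0R1, 0R2, 1R1, 2R2

Satisfiable (open branch found)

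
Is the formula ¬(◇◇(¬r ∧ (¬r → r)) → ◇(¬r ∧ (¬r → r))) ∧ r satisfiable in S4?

1. ¬(◇◇(¬r ∧ (¬r → r)) → ◇(¬r ∧ (¬r → r))) ∧ r, u
2. ¬(◇◇(¬r ∧ (¬r → r)) → ◇(¬r ∧ (¬r → r))), u
3. r, u
4. ◇◇(¬r ∧ (¬r → r)), u
5. ¬◇(¬r ∧ (¬r → r)), u
6. ¬(¬r ∧ (¬r → r)), u
7. ◇(¬r ∧ (¬r → r)), v
8. ¬(¬r ∧ (¬r → r)), v
9. ¬(¬r → r), v
10. ¬r, v
11. ¬r ∧ (¬r → r), w
12. ¬r, w
13. ¬r → r, w
14. ¬(¬r ∧ (¬r → r)), w
15. r, w
Accessibility: uRu, uRv, uRw, vRv, vRw, wRw
Branch closes: r and ¬r both at w.
(One branch shown.) All branches close.

No, unsatisfiable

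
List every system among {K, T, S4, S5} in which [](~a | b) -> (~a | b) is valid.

T-tableau for the negation ~([](~a | b) -> (~a | b)):
1. ~([](~a | b) -> (~a | b)), 0
2. [](~a | b), 0
3. ~(~a | b), 0
4. a, 0
5. ~b, 0
6. ~a | b, 0
7. b, 0
Accessibility: 0R0
Branch closes: b and ~b both at 0.
Every branch closes (one shown): valid in T, hence also in S4, S5 (every theorem of T is a theorem of S4 and S5).
K-tableau for the negation ~([](~a | b) -> (~a | b)):
1. ~([](~a | b) -> (~a | b)), 0
2. [](~a | b), 0
3. ~(~a | b), 0
4. a, 0
5. ~b, 0
Complete open branch: countermodel on a K-frame, so not valid in K.

T, S4, S5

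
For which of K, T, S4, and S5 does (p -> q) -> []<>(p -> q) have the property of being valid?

S5

S4-tableau for the negation ~((p -> q) -> []<>(p -> q)):
1. ~((p -> q) -> []<>(p -> q)), w0
2. p -> q, w0
3. ~[]<>(p -> q), w0
4. q, w0
5. ~<>(p -> q), w1
6. ~(p -> q), w1
7. p, w1
8. ~q, w1
Accessibility: w0Rw0, w0Rw1, w1Rw1
Complete open branch: countermodel on an S4-frame, so not valid in S4, nor in K, T (the same frame is also a K-frame and a T-frame).
S5-tableau for the negation ~((p -> q) -> []<>(p -> q)):
1. ~((p -> q) -> []<>(p -> q)), w0
2. p -> q, w0
3. ~[]<>(p -> q), w0
4. q, w0
5. ~<>(p -> q), w1
6. ~(p -> q), w0
7. p, w0
8. ~q, w0
Accessibility: w0Rw0, w0Rw1, w1Rw0, w1Rw1
Branch closes: q and ~q both at w0.
Every branch closes (one shown): valid in S5.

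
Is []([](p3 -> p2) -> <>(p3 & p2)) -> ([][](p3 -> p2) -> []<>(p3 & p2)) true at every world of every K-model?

Valid

Tableau for the negation ~([]([](p3 -> p2) -> <>(p3 & p2)) -> ([][](p3 -> p2) -> []<>(p3 & p2))):
1. ~([]([](p3 -> p2) -> <>(p3 & p2)) -> ([][](p3 -> p2) -> []<>(p3 & p2))), u
2. []([](p3 -> p2) -> <>(p3 & p2)), u   [~->-rule on 1]
3. ~([][](p3 -> p2) -> []<>(p3 & p2)), u   [~->-rule on 1]
4. [][](p3 -> p2), u   [~->-rule on 3]
5. ~[]<>(p3 & p2), u   [~->-rule on 3]
6. ~<>(p3 & p2), v   [~[]-rule on 5: fresh world v, uRv]
7. [](p3 -> p2) -> <>(p3 & p2), v   [[]-rule on 2 via uRv]
8. [](p3 -> p2), v   [[]-rule on 4 via uRv]
9. ~[](p3 -> p2), v   [->-rule on 7 (branches; this branch)]
10. ~(p3 -> p2), w   [~[]-rule on 9: fresh world w, vRw]
11. p3, w   [~->-rule on 10]
12. ~p2, w   [~->-rule on 10]
13. ~(p3 & p2), w   [~<>-rule on 6 via vRw]
14. p3 -> p2, w   [[]-rule on 8 via vRw]
15. p2, w   [->-rule on 14 (branches; this branch)]
Accessibility: uRv, vRw
Branch closes: p2 and ~p2 both at w.
Every branch of the negation's tableau closes; the branch above is one of them.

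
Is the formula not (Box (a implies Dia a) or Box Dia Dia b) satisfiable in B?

Unsatisfiable (every branch closes)

1. not (Box (a implies Dia a) or Box Dia Dia b), u
2. not Box (a implies Dia a), u   [neg-or-rule on 1]
3. not Box Dia Dia b, u   [neg-or-rule on 1]
4. not (a implies Dia a), v   [neg-Box-rule on 2: fresh world v, uRv]
5. a, v   [neg-implies-rule on 4]
6. not Dia a, v   [neg-implies-rule on 4]
7. not a, u   [neg-Dia-rule on 6 via vRu]
8. not a, v   [neg-Dia-rule on 6 via vRv]
Accessibility: uRu, uRv, vRu, vRv
Branch closes: a and not a both at v.
Every branch closes; the branch above is one of them.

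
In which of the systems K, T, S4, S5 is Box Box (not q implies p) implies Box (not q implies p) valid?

T-tableau for the negation not (Box Box (not q implies p) implies Box (not q implies p)):
1. not (Box Box (not q implies p) implies Box (not q implies p)), u
2. Box Box (not q implies p), u
3. not Box (not q implies p), u
4. Box (not q implies p), u
5. not q implies p, u
6. p, u
7. not (not q implies p), v
8. not q, v
9. not p, v
10. Box (not q implies p), v
11. not q implies p, v
12. p, v
Accessibility: uRu, uRv, vRv
Branch closes: p and not p both at v.
Every branch closes (one shown): valid in T, hence also in S4, S5 (every theorem of T is a theorem of S4 and S5).
K-tableau for the negation not (Box Box (not q implies p) implies Box (not q implies p)):
1. not (Box Box (not q implies p) implies Box (not q implies p)), u
2. Box Box (not q implies p), u
3. not Box (not q implies p), u
4. not (not q implies p), v
5. not q, v
6. not p, v
7. Box (not q implies p), v
Accessibility: uRv
Complete open branch: countermodel on a K-frame, so not valid in K.

T, S4, S5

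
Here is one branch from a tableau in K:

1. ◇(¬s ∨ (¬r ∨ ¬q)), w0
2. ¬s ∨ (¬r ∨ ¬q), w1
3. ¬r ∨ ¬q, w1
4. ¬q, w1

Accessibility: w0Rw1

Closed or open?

No atom appears with both signs at the same world.

Open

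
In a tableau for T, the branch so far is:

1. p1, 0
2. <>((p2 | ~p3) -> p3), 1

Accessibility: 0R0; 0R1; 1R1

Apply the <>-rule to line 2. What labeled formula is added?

a fresh world 2 with 1R2, and (p2 | ~p3) -> p3 at 2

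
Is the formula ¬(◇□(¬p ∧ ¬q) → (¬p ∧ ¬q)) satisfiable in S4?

Satisfiable (open branch found)

1. ¬(◇□(¬p ∧ ¬q) → (¬p ∧ ¬q)), u
2. ◇□(¬p ∧ ¬q), u
3. ¬(¬p ∧ ¬q), u
4. q, u
5. □(¬p ∧ ¬q), v
6. ¬p ∧ ¬q, v
7. ¬p, v
8. ¬q, v
Accessibility: uRu, uRv, vRv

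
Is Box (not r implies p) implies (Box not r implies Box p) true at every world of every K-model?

Tableau for the negation not (Box (not r implies p) implies (Box not r implies Box p)):
1. not (Box (not r implies p) implies (Box not r implies Box p)), 0
2. Box (not r implies p), 0
3. not (Box not r implies Box p), 0
4. Box not r, 0
5. not Box p, 0
6. not p, 1
7. not r implies p, 1
8. not r, 1
9. p, 1
Accessibility: 0R1
Branch closes: p and not p both at 1.
Every branch of the negation's tableau closes; the branch above is one of them.

Valid in K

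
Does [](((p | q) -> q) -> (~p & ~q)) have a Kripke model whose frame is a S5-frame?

1. [](((p | q) -> q) -> (~p & ~q)), w0
2. ((p | q) -> q) -> (~p & ~q), w0
3. ~p & ~q, w0
4. ~p, w0
5. ~q, w0
Accessibility: w0Rw0

Satisfiable (open branch found)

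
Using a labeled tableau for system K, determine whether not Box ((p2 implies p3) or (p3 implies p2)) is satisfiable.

No, unsatisfiable

1. not Box ((p2 implies p3) or (p3 implies p2)), 0
2. not ((p2 implies p3) or (p3 implies p2)), 1   [neg-Box-rule on 1: fresh world 1, 0R1]
3. not (p2 implies p3), 1   [neg-or-rule on 2]
4. not (p3 implies p2), 1   [neg-or-rule on 2]
5. p2, 1   [neg-implies-rule on 3]
6. not p3, 1   [neg-implies-rule on 3]
7. p3, 1   [neg-implies-rule on 4]
8. not p2, 1   [neg-implies-rule on 4]
Accessibility: 0R1
Branch closes: p3 and not p3 both at 1.
All branches of the tableau close; one closing branch shown above.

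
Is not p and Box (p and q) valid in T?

Tableau for the negation not (not p and Box (p and q)):
1. not (not p and Box (p and q)), 0
2. not Box (p and q), 0
3. not (p and q), 1
4. not q, 1
Accessibility: 0R0, 0R1, 1R1
The negation has an open branch (countermodel exists).

No, not valid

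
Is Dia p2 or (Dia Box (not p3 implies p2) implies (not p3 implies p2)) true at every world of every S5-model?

Valid

Tableau for the negation not (Dia p2 or (Dia Box (not p3 implies p2) implies (not p3 implies p2))):
1. not (Dia p2 or (Dia Box (not p3 implies p2) implies (not p3 implies p2))), 0
2. not Dia p2, 0   [neg-or-rule on 1]
3. not (Dia Box (not p3 implies p2) implies (not p3 implies p2)), 0   [neg-or-rule on 1]
4. Dia Box (not p3 implies p2), 0   [neg-implies-rule on 3]
5. not (not p3 implies p2), 0   [neg-implies-rule on 3]
6. not p3, 0   [neg-implies-rule on 5]
7. not p2, 0   [neg-implies-rule on 5]
8. Box (not p3 implies p2), 1   [Dia-rule on 4: fresh world 1, 0R1]
9. not p2, 1   [neg-Dia-rule on 2 via 0R1]
10. not p3 implies p2, 0   [Box-rule on 8 via 1R0]
11. not p3 implies p2, 1   [Box-rule on 8 via 1R1]
12. p2, 0   [implies-rule on 10 (branches; this branch)]
Accessibility: 0R0, 0R1, 1R0, 1R1
Branch closes: p2 and not p2 both at 0.
All branches of the negation close; one closing branch shown above.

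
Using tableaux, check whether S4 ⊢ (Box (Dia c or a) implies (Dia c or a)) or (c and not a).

Valid in S4

Tableau for the negation not ((Box (Dia c or a) implies (Dia c or a)) or (c and not a)):
1. not ((Box (Dia c or a) implies (Dia c or a)) or (c and not a)), 0
2. not (Box (Dia c or a) implies (Dia c or a)), 0
3. not (c and not a), 0
4. Box (Dia c or a), 0
5. not (Dia c or a), 0
6. not Dia c, 0
7. not a, 0
8. Dia c or a, 0
9. not c, 0
10. Dia c, 0
11. c, 1
12. Dia c or a, 1
13. not c, 1
Accessibility: 0R0, 0R1, 1R1
Branch closes: c and not c both at 1.
All branches of the negation close; one closing branch shown above.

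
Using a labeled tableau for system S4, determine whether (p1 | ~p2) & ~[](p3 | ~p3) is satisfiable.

1. (p1 | ~p2) & ~[](p3 | ~p3), u
2. p1 | ~p2, u   [&-rule on 1]
3. ~[](p3 | ~p3), u   [&-rule on 1]
4. ~p2, u   [|-rule on 2 (branches; this branch)]
5. ~(p3 | ~p3), v   [~[]-rule on 3: fresh world v, uRv]
6. ~p3, v   [~|-rule on 5]
7. p3, v   [~|-rule on 5]
Accessibility: uRu, uRv, vRv
Branch closes: p3 and ~p3 both at v.
Every branch closes; the branch above is one of them.

Unsatisfiable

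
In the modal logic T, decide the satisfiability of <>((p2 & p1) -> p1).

1. <>((p2 & p1) -> p1), u
2. (p2 & p1) -> p1, v
3. p1, v
Accessibility: uRu, uRv, vRv

Yes, satisfiable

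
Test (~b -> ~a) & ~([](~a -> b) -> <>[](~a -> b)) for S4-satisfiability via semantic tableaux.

Unsatisfiable

1. (~b -> ~a) & ~([](~a -> b) -> <>[](~a -> b)), 0
2. ~b -> ~a, 0
3. ~([](~a -> b) -> <>[](~a -> b)), 0
4. [](~a -> b), 0
5. ~<>[](~a -> b), 0
6. ~a -> b, 0
7. ~[](~a -> b), 0
8. ~a, 0
9. b, 0
10. ~(~a -> b), 1
11. ~a, 1
12. ~b, 1
13. ~a -> b, 1
14. ~[](~a -> b), 1
15. b, 1
Accessibility: 0R0, 0R1, 1R1
Branch closes: b and ~b both at 1.
All branches of the tableau close; one closing branch shown above.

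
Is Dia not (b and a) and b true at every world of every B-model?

Tableau for the negation not (Dia not (b and a) and b):
1. not (Dia not (b and a) and b), 0
2. not b, 0   [neg-and-rule on 1 (branches; this branch)]
Accessibility: 0R0
The negation has an open branch (countermodel exists).

Not valid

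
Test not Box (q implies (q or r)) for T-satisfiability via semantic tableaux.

Unsatisfiable

1. not Box (q implies (q or r)), w0
2. not (q implies (q or r)), w1
3. q, w1
4. not (q or r), w1
5. not q, w1
6. not r, w1
Accessibility: w0Rw0, w0Rw1, w1Rw1
Branch closes: q and not q both at w1.
All branches of the tableau close; one closing branch shown above.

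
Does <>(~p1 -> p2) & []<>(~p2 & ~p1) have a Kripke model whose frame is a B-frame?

1. <>(~p1 -> p2) & []<>(~p2 & ~p1), 0
2. <>(~p1 -> p2), 0
3. []<>(~p2 & ~p1), 0
4. <>(~p2 & ~p1), 0
5. ~p1 -> p2, 1
6. <>(~p2 & ~p1), 1
7. p2, 1
8. ~p2 & ~p1, 2
9. ~p2, 2
10. ~p1, 2
11. <>(~p2 & ~p1), 2
12. ~p2 & ~p1, 3
13. ~p2, 3
14. ~p1, 3
15. ~p2 & ~p1, 4
16. ~p2, 4
17. ~p1, 4
Accessibility: 0R0, 0R1, 0R2, 1R0, 1R1, 1R3, 2R0, 2R2, 2R4, 3R1, 3R3, 4R2, 4R4

Satisfiable (open branch found)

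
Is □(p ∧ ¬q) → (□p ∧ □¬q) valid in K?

Valid in K

Tableau for the negation ¬(□(p ∧ ¬q) → (□p ∧ □¬q)):
1. ¬(□(p ∧ ¬q) → (□p ∧ □¬q)), u
2. □(p ∧ ¬q), u   [¬→-rule on 1]
3. ¬(□p ∧ □¬q), u   [¬→-rule on 1]
4. ¬□¬q, u   [¬∧-rule on 3 (branches; this branch)]
5. q, v   [¬□-rule on 4: fresh world v, uRv]
6. p ∧ ¬q, v   [□-rule on 2 via uRv]
7. p, v   [∧-rule on 6]
8. ¬q, v   [∧-rule on 6]
Accessibility: uRv
Branch closes: q and ¬q both at v.
All branches of the negation close; one closing branch shown above.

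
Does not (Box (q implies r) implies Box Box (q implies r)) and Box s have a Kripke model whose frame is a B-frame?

1. not (Box (q implies r) implies Box Box (q implies r)) and Box s, u
2. not (Box (q implies r) implies Box Box (q implies r)), u
3. Box s, u
4. Box (q implies r), u
5. not Box Box (q implies r), u
6. s, u
7. q implies r, u
8. r, u
9. not Box (q implies r), v
10. s, v
11. q implies r, v
12. r, v
13. not (q implies r), w
14. q, w
15. not r, w
Accessibility: uRu, uRv, vRu, vRv, vRw, wRv, wRw

Satisfiable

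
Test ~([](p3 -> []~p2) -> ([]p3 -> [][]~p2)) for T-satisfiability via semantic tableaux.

1. ~([](p3 -> []~p2) -> ([]p3 -> [][]~p2)), w0
2. [](p3 -> []~p2), w0
3. ~([]p3 -> [][]~p2), w0
4. []p3, w0
5. ~[][]~p2, w0
6. p3 -> []~p2, w0
7. p3, w0
8. []~p2, w0
9. ~p2, w0
10. ~[]~p2, w1
11. p3 -> []~p2, w1
12. p3, w1
13. ~p2, w1
14. []~p2, w1
15. p2, w2
16. ~p2, w2
Accessibility: w0Rw0, w0Rw1, w1Rw1, w1Rw2, w2Rw2
Branch closes: p2 and ~p2 both at w2.
All branches of the tableau close; one closing branch shown above.

Unsatisfiable (every branch closes)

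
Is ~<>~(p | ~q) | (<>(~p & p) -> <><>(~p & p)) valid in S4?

Valid

Tableau for the negation ~(~<>~(p | ~q) | (<>(~p & p) -> <><>(~p & p))):
1. ~(~<>~(p | ~q) | (<>(~p & p) -> <><>(~p & p))), u
2. <>~(p | ~q), u
3. ~(<>(~p & p) -> <><>(~p & p)), u
4. <>(~p & p), u
5. ~<><>(~p & p), u
6. ~<>(~p & p), u
7. ~(~p & p), u
8. ~p, u
9. ~(p | ~q), v
10. ~p, v
11. q, v
12. ~<>(~p & p), v
13. ~(~p & p), v
14. ~p & p, w
15. ~p, w
16. p, w
Accessibility: uRu, uRv, uRw, vRv, wRw
Branch closes: p and ~p both at w.
All branches of the negation close; one closing branch shown above.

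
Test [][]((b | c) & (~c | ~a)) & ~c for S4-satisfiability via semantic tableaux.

Satisfiable

1. [][]((b | c) & (~c | ~a)) & ~c, w0
2. [][]((b | c) & (~c | ~a)), w0
3. ~c, w0
4. []((b | c) & (~c | ~a)), w0
5. (b | c) & (~c | ~a), w0
6. b | c, w0
7. ~c | ~a, w0
8. b, w0
9. ~a, w0
Accessibility: w0Rw0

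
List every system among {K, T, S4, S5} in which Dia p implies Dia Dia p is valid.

K-tableau for the negation not (Dia p implies Dia Dia p):
1. not (Dia p implies Dia Dia p), u
2. Dia p, u
3. not Dia Dia p, u
4. p, v
5. not Dia p, v
Accessibility: uRv
Complete open branch: countermodel on a K-frame, so not valid in K.
T-tableau for the negation not (Dia p implies Dia Dia p):
1. not (Dia p implies Dia Dia p), u
2. Dia p, u
3. not Dia Dia p, u
4. not Dia p, u
5. not p, u
6. p, v
7. not Dia p, v
8. not p, v
Accessibility: uRu, uRv, vRv
Branch closes: p and not p both at v.
Every branch closes (one shown): valid in T, hence also in S4, S5 (every theorem of T is a theorem of S4 and S5).

T, S4, S5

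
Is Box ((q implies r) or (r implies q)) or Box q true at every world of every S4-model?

Tableau for the negation not (Box ((q implies r) or (r implies q)) or Box q):
1. not (Box ((q implies r) or (r implies q)) or Box q), u
2. not Box ((q implies r) or (r implies q)), u   [neg-or-rule on 1]
3. not Box q, u   [neg-or-rule on 1]
4. not ((q implies r) or (r implies q)), v   [neg-Box-rule on 2: fresh world v, uRv]
5. not (q implies r), v   [neg-or-rule on 4]
6. not (r implies q), v   [neg-or-rule on 4]
7. q, v   [neg-implies-rule on 5]
8. not r, v   [neg-implies-rule on 5]
9. r, v   [neg-implies-rule on 6]
10. not q, v   [neg-implies-rule on 6]
Accessibility: uRu, uRv, vRv
Branch closes: r and not r both at v.
Every branch of the negation's tableau closes; the branch above is one of them.

Valid in S4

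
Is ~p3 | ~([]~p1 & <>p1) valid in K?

Valid

Tableau for the negation ~(~p3 | ~([]~p1 & <>p1)):
1. ~(~p3 | ~([]~p1 & <>p1)), u
2. p3, u   [~|-rule on 1]
3. []~p1 & <>p1, u   [~|-rule on 1]
4. []~p1, u   [&-rule on 3]
5. <>p1, u   [&-rule on 3]
6. p1, v   [<>-rule on 5: fresh world v, uRv]
7. ~p1, v   [[]-rule on 4 via uRv]
Accessibility: uRv
Branch closes: p1 and ~p1 both at v.
All branches of the negation close; one closing branch shown above.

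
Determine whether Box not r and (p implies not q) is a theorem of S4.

Invalid (countermodel exists)

Tableau for the negation not (Box not r and (p implies not q)):
1. not (Box not r and (p implies not q)), w0
2. not (p implies not q), w0
3. p, w0
4. q, w0
Accessibility: w0Rw0
The negation has an open branch (countermodel exists).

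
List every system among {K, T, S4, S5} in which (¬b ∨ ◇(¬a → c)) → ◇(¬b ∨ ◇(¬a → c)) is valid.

T, S4, S5

K-tableau for the negation ¬((¬b ∨ ◇(¬a → c)) → ◇(¬b ∨ ◇(¬a → c))):
1. ¬((¬b ∨ ◇(¬a → c)) → ◇(¬b ∨ ◇(¬a → c))), u
2. ¬b ∨ ◇(¬a → c), u
3. ¬◇(¬b ∨ ◇(¬a → c)), u
4. ◇(¬a → c), u
5. ¬a → c, v
6. ¬(¬b ∨ ◇(¬a → c)), v
7. b, v
8. ¬◇(¬a → c), v
9. c, v
Accessibility: uRv
Complete open branch: countermodel on a K-frame, so not valid in K.
T-tableau for the negation ¬((¬b ∨ ◇(¬a → c)) → ◇(¬b ∨ ◇(¬a → c))):
1. ¬((¬b ∨ ◇(¬a → c)) → ◇(¬b ∨ ◇(¬a → c))), u
2. ¬b ∨ ◇(¬a → c), u
3. ¬◇(¬b ∨ ◇(¬a → c)), u
4. ¬(¬b ∨ ◇(¬a → c)), u
5. b, u
6. ¬◇(¬a → c), u
7. ¬(¬a → c), u
8. ¬a, u
9. ¬c, u
10. ◇(¬a → c), u
11. ¬a → c, v
12. ¬(¬b ∨ ◇(¬a → c)), v
13. b, v
14. ¬◇(¬a → c), v
15. ¬(¬a → c), v
16. ¬a, v
17. ¬c, v
18. c, v
Accessibility: uRu, uRv, vRv
Branch closes: c and ¬c both at v.
Every branch closes (one shown): valid in T, hence also in S4, S5 (every theorem of T is a theorem of S4 and S5).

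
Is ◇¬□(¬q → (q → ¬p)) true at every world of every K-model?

Invalid (countermodel exists)

Tableau for the negation ¬◇¬□(¬q → (q → ¬p)):
1. ¬◇¬□(¬q → (q → ¬p)), u
The negation has an open branch (countermodel exists).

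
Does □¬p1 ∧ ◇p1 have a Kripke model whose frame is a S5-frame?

1. □¬p1 ∧ ◇p1, 0
2. □¬p1, 0
3. ◇p1, 0
4. ¬p1, 0
5. p1, 1
6. ¬p1, 1
Accessibility: 0R0, 0R1, 1R0, 1R1
Branch closes: p1 and ¬p1 both at 1.
All branches of the tableau close; one closing branch shown above.

Unsatisfiable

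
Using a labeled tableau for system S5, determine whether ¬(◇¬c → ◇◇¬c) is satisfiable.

Unsatisfiable

1. ¬(◇¬c → ◇◇¬c), w0
2. ◇¬c, w0   [¬→-rule on 1]
3. ¬◇◇¬c, w0   [¬→-rule on 1]
4. ¬◇¬c, w0   [¬◇-rule on 3 via w0Rw0]
5. c, w0   [¬◇-rule on 4 via w0Rw0]
6. ¬c, w1   [◇-rule on 2: fresh world w1, w0Rw1]
7. ¬◇¬c, w1   [¬◇-rule on 3 via w0Rw1]
8. c, w1   [¬◇-rule on 4 via w0Rw1]
Accessibility: w0Rw0, w0Rw1, w1Rw0, w1Rw1
Branch closes: c and ¬c both at w1.
(One branch shown.) All branches close.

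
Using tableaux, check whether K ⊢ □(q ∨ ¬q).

Tableau for the negation ¬□(q ∨ ¬q):
1. ¬□(q ∨ ¬q), w0
2. ¬(q ∨ ¬q), w1
3. ¬q, w1
4. q, w1
Accessibility: w0Rw1
Branch closes: q and ¬q both at w1.
Every branch of the negation's tableau closes; the branch above is one of them.

Yes, valid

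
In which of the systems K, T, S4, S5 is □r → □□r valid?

S4, S5

T-tableau for the negation ¬(□r → □□r):
1. ¬(□r → □□r), w0
2. □r, w0
3. ¬□□r, w0
4. r, w0
5. ¬□r, w1
6. r, w1
7. ¬r, w2
Accessibility: w0Rw0, w0Rw1, w1Rw1, w1Rw2, w2Rw2
Complete open branch: countermodel on a T-frame, so not valid in T, nor in K (the same frame is also a K-frame).
S4-tableau for the negation ¬(□r → □□r):
1. ¬(□r → □□r), w0
2. □r, w0
3. ¬□□r, w0
4. r, w0
5. ¬□r, w1
6. r, w1
7. ¬r, w2
8. r, w2
Accessibility: w0Rw0, w0Rw1, w0Rw2, w1Rw1, w1Rw2, w2Rw2
Branch closes: r and ¬r both at w2.
Every branch closes (one shown): valid in S4, hence also in S5 (every theorem of S4 is a theorem of S5).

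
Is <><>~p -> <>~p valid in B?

Tableau for the negation ~(<><>~p -> <>~p):
1. ~(<><>~p -> <>~p), u
2. <><>~p, u
3. ~<>~p, u
4. p, u
5. <>~p, v
6. p, v
7. ~p, w
Accessibility: uRu, uRv, vRu, vRv, vRw, wRv, wRw
The negation has an open branch (countermodel exists).

Not valid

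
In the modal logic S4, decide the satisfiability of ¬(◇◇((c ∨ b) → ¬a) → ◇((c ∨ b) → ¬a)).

1. ¬(◇◇((c ∨ b) → ¬a) → ◇((c ∨ b) → ¬a)), u
2. ◇◇((c ∨ b) → ¬a), u
3. ¬◇((c ∨ b) → ¬a), u
4. ¬((c ∨ b) → ¬a), u
5. c ∨ b, u
6. a, u
7. b, u
8. ◇((c ∨ b) → ¬a), v
9. ¬((c ∨ b) → ¬a), v
10. c ∨ b, v
11. a, v
12. b, v
13. (c ∨ b) → ¬a, w
14. ¬((c ∨ b) → ¬a), w
15. c ∨ b, w
16. a, w
17. ¬(c ∨ b), w
18. ¬c, w
19. ¬b, w
20. b, w
Accessibility: uRu, uRv, uRw, vRv, vRw, wRw
Branch closes: b and ¬b both at w.
(One branch shown.) All branches close.

Unsatisfiable (every branch closes)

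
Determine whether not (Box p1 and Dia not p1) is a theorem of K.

Valid

Tableau for the negation Box p1 and Dia not p1:
1. Box p1 and Dia not p1, u
2. Box p1, u
3. Dia not p1, u
4. not p1, v
5. p1, v
Accessibility: uRv
Branch closes: p1 and not p1 both at v.
All branches of the negation close; one closing branch shown above.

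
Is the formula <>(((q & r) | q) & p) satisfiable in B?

Yes, satisfiable

1. <>(((q & r) | q) & p), u
2. ((q & r) | q) & p, v   [<>-rule on 1: fresh world v, uRv]
3. (q & r) | q, v   [&-rule on 2]
4. p, v   [&-rule on 2]
5. q, v   [|-rule on 3 (branches; this branch)]
Accessibility: uRu, uRv, vRu, vRv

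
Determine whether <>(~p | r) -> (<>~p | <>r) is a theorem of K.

Tableau for the negation ~(<>(~p | r) -> (<>~p | <>r)):
1. ~(<>(~p | r) -> (<>~p | <>r)), 0
2. <>(~p | r), 0
3. ~(<>~p | <>r), 0
4. ~<>~p, 0
5. ~<>r, 0
6. ~p | r, 1
7. p, 1
8. ~r, 1
9. r, 1
Accessibility: 0R1
Branch closes: r and ~r both at 1.
All branches of the negation close; one closing branch shown above.

Valid in K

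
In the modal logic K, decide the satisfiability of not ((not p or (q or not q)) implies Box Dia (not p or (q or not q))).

1. not ((not p or (q or not q)) implies Box Dia (not p or (q or not q))), w0
2. not p or (q or not q), w0
3. not Box Dia (not p or (q or not q)), w0
4. q or not q, w0
5. not q, w0
6. not Dia (not p or (q or not q)), w1
Accessibility: w0Rw1

Satisfiable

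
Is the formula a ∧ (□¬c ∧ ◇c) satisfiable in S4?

1. a ∧ (□¬c ∧ ◇c), u
2. a, u
3. □¬c ∧ ◇c, u
4. □¬c, u
5. ◇c, u
6. ¬c, u
7. c, v
8. ¬c, v
Accessibility: uRu, uRv, vRv
Branch closes: c and ¬c both at v.
(One branch shown.) All branches close.

Unsatisfiable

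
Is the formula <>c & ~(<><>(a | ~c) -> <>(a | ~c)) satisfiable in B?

1. <>c & ~(<><>(a | ~c) -> <>(a | ~c)), w0
2. <>c, w0   [&-rule on 1]
3. ~(<><>(a | ~c) -> <>(a | ~c)), w0   [&-rule on 1]
4. <><>(a | ~c), w0   [~->-rule on 3]
5. ~<>(a | ~c), w0   [~->-rule on 3]
6. ~(a | ~c), w0   [~<>-rule on 5 via w0Rw0]
7. ~a, w0   [~|-rule on 6]
8. c, w0   [~|-rule on 6]
9. c, w1   [<>-rule on 2: fresh world w1, w0Rw1]
10. ~(a | ~c), w1   [~<>-rule on 5 via w0Rw1]
11. ~a, w1   [~|-rule on 10]
12. <>(a | ~c), w2   [<>-rule on 4: fresh world w2, w0Rw2]
13. ~(a | ~c), w2   [~<>-rule on 5 via w0Rw2]
14. ~a, w2   [~|-rule on 13]
15. c, w2   [~|-rule on 13]
16. a | ~c, w3   [<>-rule on 12: fresh world w3, w2Rw3]
17. ~c, w3   [|-rule on 16 (branches; this branch)]
Accessibility: w0Rw0, w0Rw1, w0Rw2, w1Rw0, w1Rw1, w2Rw0, w2Rw2, w2Rw3, w3Rw2, w3Rw3

Satisfiable (open branch found)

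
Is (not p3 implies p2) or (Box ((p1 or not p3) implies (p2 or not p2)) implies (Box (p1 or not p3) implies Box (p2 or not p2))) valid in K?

Yes, valid

Tableau for the negation not ((not p3 implies p2) or (Box ((p1 or not p3) implies (p2 or not p2)) implies (Box (p1 or not p3) implies Box (p2 or not p2)))):
1. not ((not p3 implies p2) or (Box ((p1 or not p3) implies (p2 or not p2)) implies (Box (p1 or not p3) implies Box (p2 or not p2)))), 0
2. not (not p3 implies p2), 0
3. not (Box ((p1 or not p3) implies (p2 or not p2)) implies (Box (p1 or not p3) implies Box (p2 or not p2))), 0
4. not p3, 0
5. not p2, 0
6. Box ((p1 or not p3) implies (p2 or not p2)), 0
7. not (Box (p1 or not p3) implies Box (p2 or not p2)), 0
8. Box (p1 or not p3), 0
9. not Box (p2 or not p2), 0
10. not (p2 or not p2), 1
11. not p2, 1
12. p2, 1
Accessibility: 0R1
Branch closes: p2 and not p2 both at 1.
All branches of the negation close; one closing branch shown above.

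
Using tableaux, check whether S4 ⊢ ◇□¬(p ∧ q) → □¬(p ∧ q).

Tableau for the negation ¬(◇□¬(p ∧ q) → □¬(p ∧ q)):
1. ¬(◇□¬(p ∧ q) → □¬(p ∧ q)), w0
2. ◇□¬(p ∧ q), w0
3. ¬□¬(p ∧ q), w0
4. □¬(p ∧ q), w1
5. ¬(p ∧ q), w1
6. ¬q, w1
7. p ∧ q, w2
8. p, w2
9. q, w2
Accessibility: w0Rw0, w0Rw1, w0Rw2, w1Rw1, w2Rw2
The negation has an open branch (countermodel exists).

Invalid (countermodel exists)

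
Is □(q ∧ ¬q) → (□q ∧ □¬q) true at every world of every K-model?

Tableau for the negation ¬(□(q ∧ ¬q) → (□q ∧ □¬q)):
1. ¬(□(q ∧ ¬q) → (□q ∧ □¬q)), u
2. □(q ∧ ¬q), u   [¬→-rule on 1]
3. ¬(□q ∧ □¬q), u   [¬→-rule on 1]
4. ¬□¬q, u   [¬∧-rule on 3 (branches; this branch)]
5. q, v   [¬□-rule on 4: fresh world v, uRv]
6. q ∧ ¬q, v   [□-rule on 2 via uRv]
7. ¬q, v   [∧-rule on 6]
Accessibility: uRv
Branch closes: q and ¬q both at v.
All branches of the negation close; one closing branch shown above.

Yes, valid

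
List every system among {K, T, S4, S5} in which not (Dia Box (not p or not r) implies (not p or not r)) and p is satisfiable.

S4-tableau for the formula:
1. not (Dia Box (not p or not r) implies (not p or not r)) and p, u
2. not (Dia Box (not p or not r) implies (not p or not r)), u
3. p, u
4. Dia Box (not p or not r), u
5. not (not p or not r), u
6. r, u
7. Box (not p or not r), v
8. not p or not r, v
9. not r, v
Accessibility: uRu, uRv, vRv
Complete open branch: satisfiable in S4, hence also in K, T (this S4-model is also a K-model and a T-model).
S5-tableau for the formula:
1. not (Dia Box (not p or not r) implies (not p or not r)) and p, u
2. not (Dia Box (not p or not r) implies (not p or not r)), u
3. p, u
4. Dia Box (not p or not r), u
5. not (not p or not r), u
6. r, u
7. Box (not p or not r), v
8. not p or not r, u
9. not p or not r, v
10. not r, u
Accessibility: uRu, uRv, vRu, vRv
Branch closes: r and not r both at u.
Every branch closes (one shown): unsatisfiable in S5.

K, T, S4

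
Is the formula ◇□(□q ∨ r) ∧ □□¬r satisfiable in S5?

1. ◇□(□q ∨ r) ∧ □□¬r, w0
2. ◇□(□q ∨ r), w0   [∧-rule on 1]
3. □□¬r, w0   [∧-rule on 1]
4. □¬r, w0   [□-rule on 3 via w0Rw0]
5. ¬r, w0   [□-rule on 4 via w0Rw0]
6. □(□q ∨ r), w1   [◇-rule on 2: fresh world w1, w0Rw1]
7. □¬r, w1   [□-rule on 3 via w0Rw1]
8. ¬r, w1   [□-rule on 4 via w0Rw1]
9. □q ∨ r, w0   [□-rule on 6 via w1Rw0]
10. □q ∨ r, w1   [□-rule on 6 via w1Rw1]
11. □q, w0   [∨-rule on 9 (branches; this branch)]
12. q, w0   [□-rule on 11 via w0Rw0]
13. q, w1   [□-rule on 11 via w0Rw1]
14. □q, w1   [∨-rule on 10 (branches; this branch)]
Accessibility: w0Rw0, w0Rw1, w1Rw0, w1Rw1

Yes, satisfiable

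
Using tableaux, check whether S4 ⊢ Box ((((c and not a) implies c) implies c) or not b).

Tableau for the negation not Box ((((c and not a) implies c) implies c) or not b):
1. not Box ((((c and not a) implies c) implies c) or not b), 0
2. not ((((c and not a) implies c) implies c) or not b), 1
3. not (((c and not a) implies c) implies c), 1
4. b, 1
5. (c and not a) implies c, 1
6. not c, 1
7. not (c and not a), 1
8. a, 1
Accessibility: 0R0, 0R1, 1R1
The negation has an open branch (countermodel exists).

Invalid (countermodel exists)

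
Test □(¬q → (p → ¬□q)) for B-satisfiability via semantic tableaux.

1. □(¬q → (p → ¬□q)), w0
2. ¬q → (p → ¬□q), w0   [□-rule on 1 via w0Rw0]
3. p → ¬□q, w0   [→-rule on 2 (branches; this branch)]
4. ¬□q, w0   [→-rule on 3 (branches; this branch)]
5. ¬q, w1   [¬□-rule on 4: fresh world w1, w0Rw1]
6. ¬q → (p → ¬□q), w1   [□-rule on 1 via w0Rw1]
7. p → ¬□q, w1   [→-rule on 6 (branches; this branch)]
8. ¬□q, w1   [→-rule on 7 (branches; this branch)]
9. ¬q, w2   [¬□-rule on 8: fresh world w2, w1Rw2]
Accessibility: w0Rw0, w0Rw1, w1Rw0, w1Rw1, w1Rw2, w2Rw1, w2Rw2

Yes, satisfiable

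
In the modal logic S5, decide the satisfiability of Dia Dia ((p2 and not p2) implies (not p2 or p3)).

1. Dia Dia ((p2 and not p2) implies (not p2 or p3)), w0
2. Dia ((p2 and not p2) implies (not p2 or p3)), w1
3. (p2 and not p2) implies (not p2 or p3), w2
4. not p2 or p3, w2
5. p3, w2
Accessibility: w0Rw0, w0Rw1, w0Rw2, w1Rw0, w1Rw1, w1Rw2, w2Rw0, w2Rw1, w2Rw2

Yes, satisfiable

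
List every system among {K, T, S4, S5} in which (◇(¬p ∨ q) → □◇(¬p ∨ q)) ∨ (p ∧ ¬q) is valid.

S5-tableau for the negation ¬((◇(¬p ∨ q) → □◇(¬p ∨ q)) ∨ (p ∧ ¬q)):
1. ¬((◇(¬p ∨ q) → □◇(¬p ∨ q)) ∨ (p ∧ ¬q)), u
2. ¬(◇(¬p ∨ q) → □◇(¬p ∨ q)), u
3. ¬(p ∧ ¬q), u
4. ◇(¬p ∨ q), u
5. ¬□◇(¬p ∨ q), u
6. q, u
7. ¬p ∨ q, v
8. q, v
9. ¬◇(¬p ∨ q), w
10. ¬(¬p ∨ q), u
11. p, u
12. ¬q, u
Accessibility: uRu, uRv, uRw, vRu, vRv, vRw, wRu, wRv, wRw
Branch closes: q and ¬q both at u.
Every branch closes (one shown): valid in S5.
S4-tableau for the negation ¬((◇(¬p ∨ q) → □◇(¬p ∨ q)) ∨ (p ∧ ¬q)):
1. ¬((◇(¬p ∨ q) → □◇(¬p ∨ q)) ∨ (p ∧ ¬q)), u
2. ¬(◇(¬p ∨ q) → □◇(¬p ∨ q)), u
3. ¬(p ∧ ¬q), u
4. ◇(¬p ∨ q), u
5. ¬□◇(¬p ∨ q), u
6. q, u
7. ¬p ∨ q, v
8. q, v
9. ¬◇(¬p ∨ q), w
10. ¬(¬p ∨ q), w
11. p, w
12. ¬q, w
Accessibility: uRu, uRv, uRw, vRv, wRw
Complete open branch: countermodel on an S4-frame, so not valid in S4, nor in K, T (the same frame is also a K-frame and a T-frame).

S5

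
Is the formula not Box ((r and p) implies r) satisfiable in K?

1. not Box ((r and p) implies r), u
2. not ((r and p) implies r), v
3. r and p, v
4. not r, v
5. r, v
6. p, v
Accessibility: uRv
Branch closes: r and not r both at v.
All branches of the tableau close; one closing branch shown above.

Unsatisfiable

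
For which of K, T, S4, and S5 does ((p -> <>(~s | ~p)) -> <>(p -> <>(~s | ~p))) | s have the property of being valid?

T-tableau for the negation ~(((p -> <>(~s | ~p)) -> <>(p -> <>(~s | ~p))) | s):
1. ~(((p -> <>(~s | ~p)) -> <>(p -> <>(~s | ~p))) | s), 0
2. ~((p -> <>(~s | ~p)) -> <>(p -> <>(~s | ~p))), 0   [~|-rule on 1]
3. ~s, 0   [~|-rule on 1]
4. p -> <>(~s | ~p), 0   [~->-rule on 2]
5. ~<>(p -> <>(~s | ~p)), 0   [~->-rule on 2]
6. ~(p -> <>(~s | ~p)), 0   [~<>-rule on 5 via 0R0]
7. p, 0   [~->-rule on 6]
8. ~<>(~s | ~p), 0   [~->-rule on 6]
9. ~(~s | ~p), 0   [~<>-rule on 8 via 0R0]
10. s, 0   [~|-rule on 9]
Accessibility: 0R0
Branch closes: s and ~s both at 0.
Every branch closes (one shown): valid in T, hence also in S4, S5 (every theorem of T is a theorem of S4 and S5).
K-tableau for the negation ~(((p -> <>(~s | ~p)) -> <>(p -> <>(~s | ~p))) | s):
1. ~(((p -> <>(~s | ~p)) -> <>(p -> <>(~s | ~p))) | s), 0
2. ~((p -> <>(~s | ~p)) -> <>(p -> <>(~s | ~p))), 0   [~|-rule on 1]
3. ~s, 0   [~|-rule on 1]
4. p -> <>(~s | ~p), 0   [~->-rule on 2]
5. ~<>(p -> <>(~s | ~p)), 0   [~->-rule on 2]
6. <>(~s | ~p), 0   [->-rule on 4 (branches; this branch)]
7. ~s | ~p, 1   [<>-rule on 6: fresh world 1, 0R1]
8. ~(p -> <>(~s | ~p)), 1   [~<>-rule on 5 via 0R1]
9. p, 1   [~->-rule on 8]
10. ~<>(~s | ~p), 1   [~->-rule on 8]
11. ~s, 1   [|-rule on 7 (branches; this branch)]
Accessibility: 0R1
Complete open branch: countermodel on a K-frame, so not valid in K.

T, S4, S5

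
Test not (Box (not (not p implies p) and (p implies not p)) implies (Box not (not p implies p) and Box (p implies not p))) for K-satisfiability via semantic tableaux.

1. not (Box (not (not p implies p) and (p implies not p)) implies (Box not (not p implies p) and Box (p implies not p))), w0
2. Box (not (not p implies p) and (p implies not p)), w0
3. not (Box not (not p implies p) and Box (p implies not p)), w0
4. not Box (p implies not p), w0
5. not (p implies not p), w1
6. p, w1
7. not (not p implies p) and (p implies not p), w1
8. not (not p implies p), w1
9. p implies not p, w1
10. not p, w1
Accessibility: w0Rw1
Branch closes: p and not p both at w1.
Every branch closes; the branch above is one of them.

No, unsatisfiable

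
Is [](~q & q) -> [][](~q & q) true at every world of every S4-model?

Valid in S4

Tableau for the negation ~([](~q & q) -> [][](~q & q)):
1. ~([](~q & q) -> [][](~q & q)), w0
2. [](~q & q), w0
3. ~[][](~q & q), w0
4. ~q & q, w0
5. ~q, w0
6. q, w0
Accessibility: w0Rw0
Branch closes: q and ~q both at w0.
Every branch of the negation's tableau closes; the branch above is one of them.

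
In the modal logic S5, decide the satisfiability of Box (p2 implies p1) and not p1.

1. Box (p2 implies p1) and not p1, w0
2. Box (p2 implies p1), w0   [and-rule on 1]
3. not p1, w0   [and-rule on 1]
4. p2 implies p1, w0   [Box-rule on 2 via w0Rw0]
5. not p2, w0   [implies-rule on 4 (branches; this branch)]
Accessibility: w0Rw0

Satisfiable (open branch found)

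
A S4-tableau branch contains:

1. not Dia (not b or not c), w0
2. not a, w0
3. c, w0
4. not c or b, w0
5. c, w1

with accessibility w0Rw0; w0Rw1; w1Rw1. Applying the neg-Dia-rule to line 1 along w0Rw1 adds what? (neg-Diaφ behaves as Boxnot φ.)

neg-Diaφ behaves as Boxnot φ: propagate the negated body to each accessible world.

not (not b or not c), w1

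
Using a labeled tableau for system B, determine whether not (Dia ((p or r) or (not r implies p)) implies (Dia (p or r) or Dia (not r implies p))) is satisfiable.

Unsatisfiable

1. not (Dia ((p or r) or (not r implies p)) implies (Dia (p or r) or Dia (not r implies p))), w0
2. Dia ((p or r) or (not r implies p)), w0
3. not (Dia (p or r) or Dia (not r implies p)), w0
4. not Dia (p or r), w0
5. not Dia (not r implies p), w0
6. not (p or r), w0
7. not p, w0
8. not r, w0
9. not (not r implies p), w0
10. (p or r) or (not r implies p), w1
11. not (p or r), w1
12. not p, w1
13. not r, w1
14. not (not r implies p), w1
15. not r implies p, w1
16. p, w1
Accessibility: w0Rw0, w0Rw1, w1Rw0, w1Rw1
Branch closes: p and not p both at w1.
Every branch closes; the branch above is one of them.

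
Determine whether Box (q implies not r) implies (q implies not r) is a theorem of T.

Yes, valid

Tableau for the negation not (Box (q implies not r) implies (q implies not r)):
1. not (Box (q implies not r) implies (q implies not r)), 0
2. Box (q implies not r), 0
3. not (q implies not r), 0
4. q, 0
5. r, 0
6. q implies not r, 0
7. not r, 0
Accessibility: 0R0
Branch closes: r and not r both at 0.
All branches of the negation close; one closing branch shown above.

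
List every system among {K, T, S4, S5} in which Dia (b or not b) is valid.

T, S4, S5

T-tableau for the negation not Dia (b or not b):
1. not Dia (b or not b), 0
2. not (b or not b), 0
3. not b, 0
4. b, 0
Accessibility: 0R0
Branch closes: b and not b both at 0.
Every branch closes (one shown): valid in T, hence also in S4, S5 (every theorem of T is a theorem of S4 and S5).
K-tableau for the negation not Dia (b or not b):
1. not Dia (b or not b), 0
Complete open branch: countermodel on a K-frame, so not valid in K.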